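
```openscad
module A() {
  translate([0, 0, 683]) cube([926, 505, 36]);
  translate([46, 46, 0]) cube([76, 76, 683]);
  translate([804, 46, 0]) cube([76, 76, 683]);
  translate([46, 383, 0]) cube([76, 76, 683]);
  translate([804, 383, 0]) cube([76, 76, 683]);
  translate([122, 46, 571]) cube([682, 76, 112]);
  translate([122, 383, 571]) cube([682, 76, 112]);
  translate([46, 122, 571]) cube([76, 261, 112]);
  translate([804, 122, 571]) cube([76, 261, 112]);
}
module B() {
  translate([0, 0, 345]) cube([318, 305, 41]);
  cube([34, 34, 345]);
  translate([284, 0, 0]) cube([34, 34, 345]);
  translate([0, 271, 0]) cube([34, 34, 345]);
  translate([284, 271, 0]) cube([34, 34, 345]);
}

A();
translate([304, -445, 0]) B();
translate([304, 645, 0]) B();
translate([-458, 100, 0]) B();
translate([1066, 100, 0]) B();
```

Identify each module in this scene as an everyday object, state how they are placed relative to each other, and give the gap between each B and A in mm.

Each stool's nearest face is 140 mm from the table's bounding box.

A is a table. B is a stool. Four stools sit around the table at the −y, +y, −x, +x sides. The gap between each stool and the table is 140 mm.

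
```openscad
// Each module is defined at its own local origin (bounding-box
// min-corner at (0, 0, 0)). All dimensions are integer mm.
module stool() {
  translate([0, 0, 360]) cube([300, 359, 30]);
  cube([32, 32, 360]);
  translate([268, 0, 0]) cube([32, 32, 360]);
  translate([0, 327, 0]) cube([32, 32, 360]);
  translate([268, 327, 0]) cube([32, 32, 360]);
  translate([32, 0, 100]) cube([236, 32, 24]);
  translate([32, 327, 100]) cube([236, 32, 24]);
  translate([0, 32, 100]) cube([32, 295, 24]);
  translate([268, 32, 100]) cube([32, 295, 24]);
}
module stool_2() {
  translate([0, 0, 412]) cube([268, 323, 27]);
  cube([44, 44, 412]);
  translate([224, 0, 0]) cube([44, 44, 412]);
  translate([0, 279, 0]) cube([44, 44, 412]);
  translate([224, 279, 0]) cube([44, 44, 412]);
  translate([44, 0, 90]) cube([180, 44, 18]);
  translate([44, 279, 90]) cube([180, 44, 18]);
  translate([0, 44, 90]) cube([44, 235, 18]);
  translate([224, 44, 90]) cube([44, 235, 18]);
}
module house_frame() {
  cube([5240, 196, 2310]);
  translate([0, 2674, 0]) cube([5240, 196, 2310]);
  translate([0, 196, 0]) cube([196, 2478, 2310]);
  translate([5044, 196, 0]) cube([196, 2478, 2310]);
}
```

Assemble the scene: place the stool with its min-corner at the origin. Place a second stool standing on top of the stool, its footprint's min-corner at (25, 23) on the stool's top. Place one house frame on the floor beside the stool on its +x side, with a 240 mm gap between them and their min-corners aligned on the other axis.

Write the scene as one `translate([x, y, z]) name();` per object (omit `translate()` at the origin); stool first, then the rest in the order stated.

stool();
translate([25, 23, 390]) stool_2();
translate([540, 0, 0]) house_frame();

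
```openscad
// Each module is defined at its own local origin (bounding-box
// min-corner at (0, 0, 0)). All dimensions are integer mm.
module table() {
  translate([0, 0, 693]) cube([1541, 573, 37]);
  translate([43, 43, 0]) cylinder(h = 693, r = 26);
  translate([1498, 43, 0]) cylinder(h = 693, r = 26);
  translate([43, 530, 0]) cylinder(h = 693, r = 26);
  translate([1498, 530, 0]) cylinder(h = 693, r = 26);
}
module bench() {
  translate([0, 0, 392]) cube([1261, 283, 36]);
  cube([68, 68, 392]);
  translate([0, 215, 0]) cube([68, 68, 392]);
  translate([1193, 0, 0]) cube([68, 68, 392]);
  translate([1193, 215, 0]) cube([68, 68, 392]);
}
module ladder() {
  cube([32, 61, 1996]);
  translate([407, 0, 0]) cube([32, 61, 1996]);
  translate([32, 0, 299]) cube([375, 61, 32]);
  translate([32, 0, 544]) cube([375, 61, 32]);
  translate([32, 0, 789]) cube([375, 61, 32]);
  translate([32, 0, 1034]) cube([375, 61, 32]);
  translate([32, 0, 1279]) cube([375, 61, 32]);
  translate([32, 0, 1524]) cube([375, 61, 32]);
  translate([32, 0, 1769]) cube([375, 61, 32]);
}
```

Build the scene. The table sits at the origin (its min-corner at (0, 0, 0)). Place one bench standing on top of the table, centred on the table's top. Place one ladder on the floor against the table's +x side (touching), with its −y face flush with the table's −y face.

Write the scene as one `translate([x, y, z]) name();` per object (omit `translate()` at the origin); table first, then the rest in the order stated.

table();
translate([140, 145, 730]) bench();
translate([1541, 0, 0]) ladder();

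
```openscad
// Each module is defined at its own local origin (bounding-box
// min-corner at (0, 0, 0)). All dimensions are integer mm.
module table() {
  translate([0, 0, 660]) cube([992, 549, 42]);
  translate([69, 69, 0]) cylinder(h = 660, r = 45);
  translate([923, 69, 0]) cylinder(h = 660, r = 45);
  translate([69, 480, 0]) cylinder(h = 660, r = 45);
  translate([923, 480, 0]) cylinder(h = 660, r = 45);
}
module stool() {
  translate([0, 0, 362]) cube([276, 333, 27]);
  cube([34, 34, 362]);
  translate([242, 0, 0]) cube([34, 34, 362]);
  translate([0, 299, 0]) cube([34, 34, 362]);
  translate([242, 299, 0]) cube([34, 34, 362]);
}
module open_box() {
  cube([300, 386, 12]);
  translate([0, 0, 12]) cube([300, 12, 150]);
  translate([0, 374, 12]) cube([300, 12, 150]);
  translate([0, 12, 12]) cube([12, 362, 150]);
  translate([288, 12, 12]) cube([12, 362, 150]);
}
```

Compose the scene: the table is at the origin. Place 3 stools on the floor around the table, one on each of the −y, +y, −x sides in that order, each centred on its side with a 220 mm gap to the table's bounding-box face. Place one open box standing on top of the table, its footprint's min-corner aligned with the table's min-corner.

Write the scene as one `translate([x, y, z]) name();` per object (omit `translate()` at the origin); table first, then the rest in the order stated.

table();
translate([358, -553, 0]) stool();
translate([358, 769, 0]) stool();
translate([-496, 108, 0]) stool();
translate([0, 0, 702]) open_box();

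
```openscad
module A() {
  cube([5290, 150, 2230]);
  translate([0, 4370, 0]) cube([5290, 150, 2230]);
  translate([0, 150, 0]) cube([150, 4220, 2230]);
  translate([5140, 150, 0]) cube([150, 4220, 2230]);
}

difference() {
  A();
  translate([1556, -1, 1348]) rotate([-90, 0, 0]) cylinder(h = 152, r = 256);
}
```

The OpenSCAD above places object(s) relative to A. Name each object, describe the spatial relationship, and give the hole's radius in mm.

A is a house frame. The house frame has a circular hole through its front wall. The hole's radius is 256 mm.

The subtracted cylinder has r = 256 mm.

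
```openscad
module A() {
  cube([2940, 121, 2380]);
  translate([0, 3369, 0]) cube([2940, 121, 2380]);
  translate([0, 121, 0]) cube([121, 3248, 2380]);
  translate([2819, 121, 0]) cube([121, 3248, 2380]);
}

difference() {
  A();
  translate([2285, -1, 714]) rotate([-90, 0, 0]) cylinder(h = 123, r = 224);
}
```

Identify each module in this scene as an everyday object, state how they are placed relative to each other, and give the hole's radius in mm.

The subtracted cylinder has r = 224 mm.

A is a house frame. The house frame has a circular hole through its front wall. The hole's radius is 224 mm.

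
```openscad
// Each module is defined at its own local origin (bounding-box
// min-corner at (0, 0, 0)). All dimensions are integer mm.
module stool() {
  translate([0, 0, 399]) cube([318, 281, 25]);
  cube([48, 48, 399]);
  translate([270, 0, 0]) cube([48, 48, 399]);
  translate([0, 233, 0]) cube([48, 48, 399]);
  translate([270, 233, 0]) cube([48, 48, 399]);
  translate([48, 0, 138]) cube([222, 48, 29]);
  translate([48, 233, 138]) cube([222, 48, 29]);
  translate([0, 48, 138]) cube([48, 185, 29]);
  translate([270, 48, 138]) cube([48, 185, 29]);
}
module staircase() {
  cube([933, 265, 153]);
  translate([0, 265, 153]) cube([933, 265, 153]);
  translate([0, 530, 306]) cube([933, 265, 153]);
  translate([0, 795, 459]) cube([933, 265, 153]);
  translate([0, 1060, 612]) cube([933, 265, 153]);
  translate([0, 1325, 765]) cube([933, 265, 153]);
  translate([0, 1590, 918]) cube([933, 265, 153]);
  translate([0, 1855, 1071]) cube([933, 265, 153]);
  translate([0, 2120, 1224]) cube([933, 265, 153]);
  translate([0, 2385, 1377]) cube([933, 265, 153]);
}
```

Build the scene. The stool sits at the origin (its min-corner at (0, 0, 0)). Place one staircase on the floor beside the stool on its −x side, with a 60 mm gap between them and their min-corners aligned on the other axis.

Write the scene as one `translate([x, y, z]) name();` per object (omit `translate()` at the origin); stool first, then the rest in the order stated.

stool();
translate([-993, 0, 0]) staircase();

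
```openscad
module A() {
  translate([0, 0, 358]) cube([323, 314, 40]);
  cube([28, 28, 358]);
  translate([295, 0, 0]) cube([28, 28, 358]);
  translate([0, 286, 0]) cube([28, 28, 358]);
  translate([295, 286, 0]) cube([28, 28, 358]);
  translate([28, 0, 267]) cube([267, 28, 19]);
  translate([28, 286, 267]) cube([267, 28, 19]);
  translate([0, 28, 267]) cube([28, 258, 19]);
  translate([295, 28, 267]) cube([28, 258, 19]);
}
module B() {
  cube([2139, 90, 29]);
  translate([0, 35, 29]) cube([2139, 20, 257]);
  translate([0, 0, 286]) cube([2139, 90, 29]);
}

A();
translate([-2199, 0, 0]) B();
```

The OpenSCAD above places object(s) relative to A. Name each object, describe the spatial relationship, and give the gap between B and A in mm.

A is a stool. B is an I-beam. The I-beam is on the floor beside the stool on its −x side. The gap between the I-beam and the stool is 60 mm.

The I-beam's nearest face is 60 mm from the stool's −x face.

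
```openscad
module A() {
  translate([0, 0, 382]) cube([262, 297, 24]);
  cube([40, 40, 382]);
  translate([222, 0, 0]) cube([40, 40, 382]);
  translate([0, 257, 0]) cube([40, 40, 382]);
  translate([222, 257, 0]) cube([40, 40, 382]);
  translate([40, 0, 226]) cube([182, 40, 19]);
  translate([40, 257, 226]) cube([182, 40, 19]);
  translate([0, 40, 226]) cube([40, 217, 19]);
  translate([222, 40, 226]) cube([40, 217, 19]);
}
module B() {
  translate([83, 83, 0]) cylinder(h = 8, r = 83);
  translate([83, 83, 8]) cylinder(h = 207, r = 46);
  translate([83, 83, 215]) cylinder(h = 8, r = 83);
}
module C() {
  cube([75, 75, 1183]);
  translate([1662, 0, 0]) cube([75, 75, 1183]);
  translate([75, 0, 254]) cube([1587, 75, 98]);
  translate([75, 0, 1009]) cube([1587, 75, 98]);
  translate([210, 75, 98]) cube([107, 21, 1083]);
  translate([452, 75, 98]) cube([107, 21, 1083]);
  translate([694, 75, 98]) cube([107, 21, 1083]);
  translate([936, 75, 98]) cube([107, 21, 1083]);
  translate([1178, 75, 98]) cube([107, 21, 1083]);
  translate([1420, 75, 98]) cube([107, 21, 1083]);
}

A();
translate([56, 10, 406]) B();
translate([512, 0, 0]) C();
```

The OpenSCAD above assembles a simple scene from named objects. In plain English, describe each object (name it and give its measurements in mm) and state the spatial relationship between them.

A is a four-legged stool. The seat is a 262×297×24 mm slab whose top surface is at z = 406 mm; four square legs, each 40×40 mm in cross-section, run from the floor (z = 0) to the underside of the seat, each flush with a corner of the seat. Four stretchers, 40 mm wide and 19 mm tall, connect adjacent legs with their undersides at z = 226 mm, each running between the inner faces of the legs it joins and aligned with the legs' outer faces on the other axis.

B is a spool: two coaxial disc flanges of radius 83 mm and thickness 8 mm, joined by a core cylinder of radius 46 mm and height 207 mm. The lower flange rests on z = 0 and the three cylinders share a vertical axis.

C is a fence section. Two 75×75 mm posts, 1183 mm tall, stand on the floor with a clear span of 1587 mm between their inner faces. Two horizontal rails of 75×98 mm section span the gap between the posts with their undersides at z = 254 mm and z = 1009 mm, flush with the posts' −y face. 6 pickets, each 107 mm wide, 21 mm thick and 1083 mm tall, are fixed to the +y face of the rails with their bottoms at z = 98 mm, evenly spaced across the span with equal gaps (rounded down to the nearest mm) at the −x end and between each pair — any rounding remainder accumulates at the +x end.

The spool is on top of the stool. The fence section is on the floor beside the stool on its +x side.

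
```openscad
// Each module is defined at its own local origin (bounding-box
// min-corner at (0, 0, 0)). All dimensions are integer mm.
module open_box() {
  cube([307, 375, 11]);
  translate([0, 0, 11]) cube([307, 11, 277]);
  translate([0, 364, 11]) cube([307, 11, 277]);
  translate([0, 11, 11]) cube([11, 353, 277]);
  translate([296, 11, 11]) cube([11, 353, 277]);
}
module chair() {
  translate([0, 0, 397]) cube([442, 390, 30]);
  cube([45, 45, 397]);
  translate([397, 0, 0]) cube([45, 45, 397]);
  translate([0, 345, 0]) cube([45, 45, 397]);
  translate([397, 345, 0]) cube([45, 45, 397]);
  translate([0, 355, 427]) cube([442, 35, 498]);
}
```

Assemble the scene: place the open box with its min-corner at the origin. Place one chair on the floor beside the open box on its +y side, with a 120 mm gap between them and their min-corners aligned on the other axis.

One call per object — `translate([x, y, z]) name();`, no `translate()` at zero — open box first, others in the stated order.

open_box();
translate([0, 495, 0]) chair();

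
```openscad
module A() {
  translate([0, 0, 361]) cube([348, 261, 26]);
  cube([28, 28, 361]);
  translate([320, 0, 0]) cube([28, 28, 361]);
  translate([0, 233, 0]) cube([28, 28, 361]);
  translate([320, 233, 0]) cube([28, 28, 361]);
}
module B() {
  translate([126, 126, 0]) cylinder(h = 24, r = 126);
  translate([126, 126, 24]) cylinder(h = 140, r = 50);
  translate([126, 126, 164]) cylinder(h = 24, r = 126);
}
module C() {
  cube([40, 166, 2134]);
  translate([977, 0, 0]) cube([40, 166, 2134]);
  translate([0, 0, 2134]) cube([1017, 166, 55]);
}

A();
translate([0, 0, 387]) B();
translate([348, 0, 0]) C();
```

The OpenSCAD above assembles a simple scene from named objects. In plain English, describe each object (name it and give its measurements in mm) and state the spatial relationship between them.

A is a four-legged stool. The seat is a 348×261×26 mm slab whose top surface is at z = 387 mm; four square legs, each 28×28 mm in cross-section, run from the floor (z = 0) to the underside of the seat, each flush with a corner of the seat.

B is a spool: two coaxial disc flanges of radius 126 mm and thickness 24 mm, joined by a core cylinder of radius 50 mm and height 140 mm. The lower flange rests on z = 0 and the three cylinders share a vertical axis.

C is a rectangular door frame: two vertical jambs of 40×166 mm section, 2134 mm tall, with a clear opening 937 mm wide between their inner faces. A header 55 mm tall and 166 mm deep lies on top of the jambs and spans the full outside width.

The spool is on top of the stool. The door frame is against the stool's +x side, with their −y faces flush.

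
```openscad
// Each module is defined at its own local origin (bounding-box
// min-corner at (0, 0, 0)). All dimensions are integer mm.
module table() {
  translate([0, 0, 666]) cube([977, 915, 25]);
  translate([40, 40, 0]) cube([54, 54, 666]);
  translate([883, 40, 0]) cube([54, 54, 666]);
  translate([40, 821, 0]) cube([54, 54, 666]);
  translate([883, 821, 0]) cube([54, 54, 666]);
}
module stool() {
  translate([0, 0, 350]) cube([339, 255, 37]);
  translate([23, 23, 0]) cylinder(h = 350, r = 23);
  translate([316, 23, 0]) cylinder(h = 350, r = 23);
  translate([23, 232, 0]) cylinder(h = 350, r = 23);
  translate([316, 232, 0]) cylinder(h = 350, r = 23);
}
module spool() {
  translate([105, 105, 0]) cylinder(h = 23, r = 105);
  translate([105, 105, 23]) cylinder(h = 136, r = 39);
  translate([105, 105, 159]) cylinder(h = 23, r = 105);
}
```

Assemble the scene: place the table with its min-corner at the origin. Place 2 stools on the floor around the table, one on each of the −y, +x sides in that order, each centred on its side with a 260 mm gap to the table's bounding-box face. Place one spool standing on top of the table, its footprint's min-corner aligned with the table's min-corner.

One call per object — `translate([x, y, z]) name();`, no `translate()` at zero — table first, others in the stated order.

table();
translate([319, -515, 0]) stool();
translate([1237, 330, 0]) stool();
translate([0, 0, 691]) spool();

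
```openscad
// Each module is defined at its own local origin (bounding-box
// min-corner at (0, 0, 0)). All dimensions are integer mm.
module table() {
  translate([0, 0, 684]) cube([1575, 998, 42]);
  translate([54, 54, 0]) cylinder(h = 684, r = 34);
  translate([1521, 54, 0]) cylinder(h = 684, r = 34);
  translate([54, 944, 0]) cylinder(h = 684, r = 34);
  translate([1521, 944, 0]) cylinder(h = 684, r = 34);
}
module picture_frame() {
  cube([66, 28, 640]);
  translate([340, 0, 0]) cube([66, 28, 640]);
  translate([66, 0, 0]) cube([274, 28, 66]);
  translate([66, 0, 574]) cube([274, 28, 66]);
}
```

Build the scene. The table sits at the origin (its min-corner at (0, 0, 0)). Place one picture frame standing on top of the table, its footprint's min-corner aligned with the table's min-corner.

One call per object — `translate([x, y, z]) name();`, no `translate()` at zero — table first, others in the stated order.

table();
translate([0, 0, 726]) picture_frame();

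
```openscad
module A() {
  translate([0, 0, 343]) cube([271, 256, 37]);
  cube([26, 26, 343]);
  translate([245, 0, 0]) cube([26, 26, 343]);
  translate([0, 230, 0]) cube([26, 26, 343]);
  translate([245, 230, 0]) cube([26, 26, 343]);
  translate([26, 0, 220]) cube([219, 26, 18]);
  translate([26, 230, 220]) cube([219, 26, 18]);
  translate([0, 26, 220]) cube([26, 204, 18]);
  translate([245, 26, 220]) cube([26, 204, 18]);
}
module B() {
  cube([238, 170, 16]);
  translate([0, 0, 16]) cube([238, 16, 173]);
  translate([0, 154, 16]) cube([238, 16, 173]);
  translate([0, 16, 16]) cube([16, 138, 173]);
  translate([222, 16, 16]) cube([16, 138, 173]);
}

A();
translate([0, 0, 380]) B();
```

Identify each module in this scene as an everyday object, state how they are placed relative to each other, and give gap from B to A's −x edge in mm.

The open box's min-x is at 0; the stool's min-x is 0; gap = 0 mm.

A is a stool. B is an open box. The open box is on top of the stool. The gap from the open box to the stool's −x edge is 0 mm.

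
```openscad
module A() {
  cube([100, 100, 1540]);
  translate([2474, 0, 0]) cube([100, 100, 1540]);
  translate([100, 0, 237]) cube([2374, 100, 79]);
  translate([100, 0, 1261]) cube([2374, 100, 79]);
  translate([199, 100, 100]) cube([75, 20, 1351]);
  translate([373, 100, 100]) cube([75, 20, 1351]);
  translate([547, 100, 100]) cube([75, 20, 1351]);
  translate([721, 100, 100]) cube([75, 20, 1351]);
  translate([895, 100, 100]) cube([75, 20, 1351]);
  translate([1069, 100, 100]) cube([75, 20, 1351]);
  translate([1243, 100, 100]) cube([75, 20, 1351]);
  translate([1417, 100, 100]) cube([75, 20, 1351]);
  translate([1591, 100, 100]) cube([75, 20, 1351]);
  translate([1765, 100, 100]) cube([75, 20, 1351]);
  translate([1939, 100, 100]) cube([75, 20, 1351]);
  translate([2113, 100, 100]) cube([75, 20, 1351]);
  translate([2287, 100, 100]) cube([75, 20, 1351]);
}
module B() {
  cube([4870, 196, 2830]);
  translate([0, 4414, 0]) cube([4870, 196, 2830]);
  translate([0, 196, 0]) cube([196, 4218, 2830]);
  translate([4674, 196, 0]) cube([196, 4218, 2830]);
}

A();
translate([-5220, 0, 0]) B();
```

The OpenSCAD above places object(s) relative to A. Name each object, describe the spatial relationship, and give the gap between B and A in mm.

A is a fence section. B is a house frame. The house frame is on the floor beside the fence section on its −x side. The gap between the house frame and the fence section is 350 mm.

The house frame's nearest face is 350 mm from the fence section's −x face.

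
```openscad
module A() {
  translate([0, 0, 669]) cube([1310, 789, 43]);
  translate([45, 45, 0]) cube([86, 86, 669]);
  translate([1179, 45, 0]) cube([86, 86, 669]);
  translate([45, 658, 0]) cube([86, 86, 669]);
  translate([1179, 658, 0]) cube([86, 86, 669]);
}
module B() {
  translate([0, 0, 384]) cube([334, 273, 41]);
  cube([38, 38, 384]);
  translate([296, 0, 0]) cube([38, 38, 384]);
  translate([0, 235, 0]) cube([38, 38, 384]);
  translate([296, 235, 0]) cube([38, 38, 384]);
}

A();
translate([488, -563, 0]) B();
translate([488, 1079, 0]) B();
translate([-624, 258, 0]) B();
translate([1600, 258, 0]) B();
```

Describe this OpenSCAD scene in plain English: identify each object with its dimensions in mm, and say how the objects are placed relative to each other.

A is a table with a 1310×789 mm rectangular top, 43 mm thick, top surface at z = 712 mm, supported by four 86×86 mm square legs, each inset 45 mm from the nearest pair of top edges, running from the floor.

B is a four-legged stool. The seat is 334×273 mm, 41 mm thick, top at z = 425 mm. It stands on four square legs, each 38×38 mm in cross-section, from z = 0 to the seat underside, each flush with a corner of the seat.

Four stools sit around the table at the −y, +y, −x, +x sides.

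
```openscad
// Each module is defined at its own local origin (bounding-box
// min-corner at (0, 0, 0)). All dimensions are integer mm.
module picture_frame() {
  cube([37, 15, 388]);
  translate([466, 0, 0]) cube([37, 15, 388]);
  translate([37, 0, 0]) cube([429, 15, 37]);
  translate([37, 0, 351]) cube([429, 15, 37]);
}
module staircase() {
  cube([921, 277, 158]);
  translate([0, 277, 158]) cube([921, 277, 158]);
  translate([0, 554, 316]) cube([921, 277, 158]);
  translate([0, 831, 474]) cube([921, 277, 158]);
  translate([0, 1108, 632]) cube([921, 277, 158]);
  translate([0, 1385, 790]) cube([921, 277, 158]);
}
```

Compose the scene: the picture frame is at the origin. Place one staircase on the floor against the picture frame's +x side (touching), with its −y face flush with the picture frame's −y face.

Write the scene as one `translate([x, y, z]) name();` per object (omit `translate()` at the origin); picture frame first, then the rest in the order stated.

picture_frame();
translate([503, 0, 0]) staircase();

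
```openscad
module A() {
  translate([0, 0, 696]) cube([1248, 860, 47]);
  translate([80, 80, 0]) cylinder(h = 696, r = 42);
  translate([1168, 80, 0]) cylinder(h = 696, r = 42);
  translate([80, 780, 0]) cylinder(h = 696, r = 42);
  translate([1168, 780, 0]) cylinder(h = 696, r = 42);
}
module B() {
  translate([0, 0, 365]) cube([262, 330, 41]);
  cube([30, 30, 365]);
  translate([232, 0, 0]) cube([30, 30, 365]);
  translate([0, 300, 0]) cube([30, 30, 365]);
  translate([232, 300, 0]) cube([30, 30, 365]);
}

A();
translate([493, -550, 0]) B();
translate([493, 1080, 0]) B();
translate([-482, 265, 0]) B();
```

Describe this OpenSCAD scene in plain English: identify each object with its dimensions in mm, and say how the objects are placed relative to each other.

A is a table: top 1248 mm (x) × 860 mm (y), 47 mm thick, upper face at z = 743 mm, on four round legs of 84 mm diameter, each leg's bounding box inset 38 mm from the nearest pair of top edges, running from z = 0 to the bottom of the top.

B is a simple wooden stool: a rectangular seat 262 mm (x) by 330 mm (y), 41 mm thick, top face at z = 406 mm, on four square legs, each 30×30 mm in cross-section. The legs rest on z = 0, each flush with a corner of the seat.

Three stools sit around the table at the −y, +y, −x sides.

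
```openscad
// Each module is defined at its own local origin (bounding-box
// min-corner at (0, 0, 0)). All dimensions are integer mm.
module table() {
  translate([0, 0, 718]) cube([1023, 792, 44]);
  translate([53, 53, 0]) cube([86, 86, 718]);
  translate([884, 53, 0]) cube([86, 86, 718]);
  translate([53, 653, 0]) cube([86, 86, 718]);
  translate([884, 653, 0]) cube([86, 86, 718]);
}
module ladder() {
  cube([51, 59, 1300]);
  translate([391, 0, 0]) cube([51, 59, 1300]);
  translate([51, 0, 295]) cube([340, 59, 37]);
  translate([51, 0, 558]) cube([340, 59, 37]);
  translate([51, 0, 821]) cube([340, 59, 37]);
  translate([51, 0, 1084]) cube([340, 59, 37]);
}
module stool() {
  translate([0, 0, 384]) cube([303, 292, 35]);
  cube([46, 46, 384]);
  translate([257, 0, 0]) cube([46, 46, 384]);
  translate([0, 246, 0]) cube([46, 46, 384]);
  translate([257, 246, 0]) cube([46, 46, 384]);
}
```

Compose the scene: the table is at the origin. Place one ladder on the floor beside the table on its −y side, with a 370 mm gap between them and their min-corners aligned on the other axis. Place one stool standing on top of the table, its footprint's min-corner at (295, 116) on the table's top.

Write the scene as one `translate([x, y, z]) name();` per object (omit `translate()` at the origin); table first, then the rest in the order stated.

table();
translate([0, -429, 0]) ladder();
translate([295, 116, 762]) stool();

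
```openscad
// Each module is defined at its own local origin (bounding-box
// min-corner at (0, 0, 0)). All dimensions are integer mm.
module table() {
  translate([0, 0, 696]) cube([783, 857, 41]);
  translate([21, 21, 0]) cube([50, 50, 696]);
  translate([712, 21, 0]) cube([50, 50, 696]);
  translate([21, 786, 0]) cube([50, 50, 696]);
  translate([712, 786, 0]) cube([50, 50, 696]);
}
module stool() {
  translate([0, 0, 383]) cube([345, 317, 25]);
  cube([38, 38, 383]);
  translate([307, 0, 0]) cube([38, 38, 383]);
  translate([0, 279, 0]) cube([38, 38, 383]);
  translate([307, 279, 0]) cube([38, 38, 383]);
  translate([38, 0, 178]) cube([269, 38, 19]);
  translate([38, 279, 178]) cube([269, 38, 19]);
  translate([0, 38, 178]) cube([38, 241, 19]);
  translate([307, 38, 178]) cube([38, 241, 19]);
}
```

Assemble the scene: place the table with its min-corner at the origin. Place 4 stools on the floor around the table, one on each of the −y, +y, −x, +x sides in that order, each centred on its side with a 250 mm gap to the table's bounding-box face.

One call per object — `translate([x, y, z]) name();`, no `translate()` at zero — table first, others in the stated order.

table();
translate([219, -567, 0]) stool();
translate([219, 1107, 0]) stool();
translate([-595, 270, 0]) stool();
translate([1033, 270, 0]) stool();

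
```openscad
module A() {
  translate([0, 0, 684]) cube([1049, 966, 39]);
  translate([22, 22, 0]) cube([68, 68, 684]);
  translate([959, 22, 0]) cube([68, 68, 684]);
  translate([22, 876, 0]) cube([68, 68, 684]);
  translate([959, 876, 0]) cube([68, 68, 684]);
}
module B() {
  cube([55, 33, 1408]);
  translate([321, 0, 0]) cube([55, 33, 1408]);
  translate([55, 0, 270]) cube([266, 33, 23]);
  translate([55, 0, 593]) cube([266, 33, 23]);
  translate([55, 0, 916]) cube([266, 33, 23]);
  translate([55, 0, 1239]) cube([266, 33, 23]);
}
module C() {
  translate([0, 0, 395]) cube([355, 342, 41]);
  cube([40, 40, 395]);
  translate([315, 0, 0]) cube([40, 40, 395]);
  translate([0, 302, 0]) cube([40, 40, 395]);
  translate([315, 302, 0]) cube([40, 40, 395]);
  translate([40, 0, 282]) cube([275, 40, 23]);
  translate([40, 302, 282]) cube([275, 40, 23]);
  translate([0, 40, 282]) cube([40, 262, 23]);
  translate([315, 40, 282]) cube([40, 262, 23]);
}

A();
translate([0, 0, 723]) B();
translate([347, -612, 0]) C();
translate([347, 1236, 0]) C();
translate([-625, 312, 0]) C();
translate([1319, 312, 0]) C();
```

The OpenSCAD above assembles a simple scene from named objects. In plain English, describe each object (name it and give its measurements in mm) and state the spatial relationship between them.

A is a rectangular dining table. The top is 1049×966×39 mm with its upper surface at z = 723 mm. It stands on four 68×68 mm square legs, each inset 22 mm from the nearest pair of top edges, running from the floor to the underside of the top.

B is a wooden ladder with two side rails of 55×33 mm section and 1408 mm height, set 376 mm apart overall. Between them run 4 rectangular rungs (33 mm deep, 23 mm thick), front faces flush with the rails' −y face. The bottom of the first rung is 270 mm above the floor and each subsequent rung is 323 mm higher than the one below.

C is a four-legged stool. The seat is a 355×342×41 mm slab whose top surface is at z = 436 mm; four square legs, each 40×40 mm in cross-section, run from the floor (z = 0) to the underside of the seat, each flush with a corner of the seat. Four stretchers, 40 mm wide and 23 mm tall, connect adjacent legs with their undersides at z = 282 mm, each running between the inner faces of the legs it joins and aligned with the legs' outer faces on the other axis.

The ladder is on top of the table. Four stools sit around the table at the −y, +y, −x, +x sides.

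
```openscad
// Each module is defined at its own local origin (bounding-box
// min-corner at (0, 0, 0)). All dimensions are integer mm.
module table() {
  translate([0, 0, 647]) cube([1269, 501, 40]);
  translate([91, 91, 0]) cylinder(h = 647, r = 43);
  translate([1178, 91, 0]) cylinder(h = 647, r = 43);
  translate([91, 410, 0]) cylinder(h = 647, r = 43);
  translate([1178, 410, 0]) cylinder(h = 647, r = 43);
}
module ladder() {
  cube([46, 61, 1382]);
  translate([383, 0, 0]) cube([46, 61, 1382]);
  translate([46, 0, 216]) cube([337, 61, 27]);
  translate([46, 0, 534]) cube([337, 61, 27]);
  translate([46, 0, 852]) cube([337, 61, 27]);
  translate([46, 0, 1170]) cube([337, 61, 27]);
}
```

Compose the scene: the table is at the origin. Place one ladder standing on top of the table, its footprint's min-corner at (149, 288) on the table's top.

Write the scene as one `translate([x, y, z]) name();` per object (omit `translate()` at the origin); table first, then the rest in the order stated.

table();
translate([149, 288, 687]) ladder();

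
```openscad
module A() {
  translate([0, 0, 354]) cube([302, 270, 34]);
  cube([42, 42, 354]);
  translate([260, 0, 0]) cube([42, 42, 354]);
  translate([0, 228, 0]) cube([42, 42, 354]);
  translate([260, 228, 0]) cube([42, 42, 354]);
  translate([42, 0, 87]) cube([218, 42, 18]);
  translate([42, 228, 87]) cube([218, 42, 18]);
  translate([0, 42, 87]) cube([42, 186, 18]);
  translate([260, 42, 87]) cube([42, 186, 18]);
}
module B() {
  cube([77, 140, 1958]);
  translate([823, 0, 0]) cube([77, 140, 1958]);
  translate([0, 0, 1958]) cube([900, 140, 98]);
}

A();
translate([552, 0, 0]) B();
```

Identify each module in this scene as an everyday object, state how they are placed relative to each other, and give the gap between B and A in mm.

A is a stool. B is a door frame. The door frame is on the floor beside the stool on its +x side. The gap between the door frame and the stool is 250 mm.

The door frame's nearest face is 250 mm from the stool's +x face.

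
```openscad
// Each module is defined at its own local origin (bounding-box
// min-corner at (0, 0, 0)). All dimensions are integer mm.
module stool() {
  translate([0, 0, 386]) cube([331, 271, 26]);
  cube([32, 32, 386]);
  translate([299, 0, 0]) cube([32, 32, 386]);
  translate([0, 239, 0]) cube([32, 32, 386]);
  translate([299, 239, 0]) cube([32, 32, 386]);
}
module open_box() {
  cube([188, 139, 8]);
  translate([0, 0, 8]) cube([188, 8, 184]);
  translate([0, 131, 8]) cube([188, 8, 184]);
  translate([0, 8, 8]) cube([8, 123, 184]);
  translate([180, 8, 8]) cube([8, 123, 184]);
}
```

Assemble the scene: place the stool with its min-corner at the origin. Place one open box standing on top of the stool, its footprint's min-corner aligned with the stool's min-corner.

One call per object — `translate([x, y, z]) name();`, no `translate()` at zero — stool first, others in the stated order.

stool();
translate([0, 0, 412]) open_box();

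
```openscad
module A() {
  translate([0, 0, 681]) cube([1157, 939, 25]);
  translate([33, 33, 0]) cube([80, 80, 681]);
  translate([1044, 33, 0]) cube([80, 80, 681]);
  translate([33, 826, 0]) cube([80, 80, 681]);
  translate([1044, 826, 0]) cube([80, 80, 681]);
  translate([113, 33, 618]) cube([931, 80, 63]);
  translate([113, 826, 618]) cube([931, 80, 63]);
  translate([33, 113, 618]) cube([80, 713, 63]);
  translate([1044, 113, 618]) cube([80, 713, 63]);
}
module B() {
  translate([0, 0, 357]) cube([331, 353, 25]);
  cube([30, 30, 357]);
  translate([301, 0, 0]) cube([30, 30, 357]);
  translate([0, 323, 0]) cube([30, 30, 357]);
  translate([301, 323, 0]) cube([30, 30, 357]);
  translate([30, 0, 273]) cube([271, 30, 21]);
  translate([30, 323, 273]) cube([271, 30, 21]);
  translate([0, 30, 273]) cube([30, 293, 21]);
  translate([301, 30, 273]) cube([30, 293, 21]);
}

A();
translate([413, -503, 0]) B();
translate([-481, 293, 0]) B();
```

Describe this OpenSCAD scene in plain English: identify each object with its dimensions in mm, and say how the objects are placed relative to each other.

A is a table: top 1157 mm (x) × 939 mm (y), 25 mm thick, upper face at z = 706 mm, on four 80×80 mm square legs, each inset 33 mm from the nearest pair of top edges, running from z = 0 to the bottom of the top. Four apron rails, 80 mm thick and 63 mm tall, run between adjacent legs with their top edges flush with the underside of the top and their outer faces flush with the legs' outer faces.

B is a four-legged stool. The seat is a 331×353×25 mm slab whose top surface is at z = 382 mm; four square legs, each 30×30 mm in cross-section, run from the floor (z = 0) to the underside of the seat, each flush with a corner of the seat. Four stretchers, 30 mm wide and 21 mm tall, connect adjacent legs with their undersides at z = 273 mm, each running between the inner faces of the legs it joins and aligned with the legs' outer faces on the other axis.

Two stools sit around the table at the −y, −x sides.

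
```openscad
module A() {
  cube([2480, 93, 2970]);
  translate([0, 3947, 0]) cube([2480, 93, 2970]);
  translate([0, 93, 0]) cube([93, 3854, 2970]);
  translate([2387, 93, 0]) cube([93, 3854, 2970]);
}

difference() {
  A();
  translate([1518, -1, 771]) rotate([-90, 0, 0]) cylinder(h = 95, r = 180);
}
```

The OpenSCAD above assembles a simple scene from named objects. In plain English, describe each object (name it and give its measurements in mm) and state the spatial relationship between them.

A is a box-shaped house frame (walls only): outside footprint 2480×4040 mm, wall height 2970 mm, wall thickness 93 mm. The two y-facing walls run the full x-width; the two x-facing walls fit between the inner faces of the y-facing walls.

The house frame has a circular hole of radius 180 mm through its front wall, centred at (x = 1518, z = 771).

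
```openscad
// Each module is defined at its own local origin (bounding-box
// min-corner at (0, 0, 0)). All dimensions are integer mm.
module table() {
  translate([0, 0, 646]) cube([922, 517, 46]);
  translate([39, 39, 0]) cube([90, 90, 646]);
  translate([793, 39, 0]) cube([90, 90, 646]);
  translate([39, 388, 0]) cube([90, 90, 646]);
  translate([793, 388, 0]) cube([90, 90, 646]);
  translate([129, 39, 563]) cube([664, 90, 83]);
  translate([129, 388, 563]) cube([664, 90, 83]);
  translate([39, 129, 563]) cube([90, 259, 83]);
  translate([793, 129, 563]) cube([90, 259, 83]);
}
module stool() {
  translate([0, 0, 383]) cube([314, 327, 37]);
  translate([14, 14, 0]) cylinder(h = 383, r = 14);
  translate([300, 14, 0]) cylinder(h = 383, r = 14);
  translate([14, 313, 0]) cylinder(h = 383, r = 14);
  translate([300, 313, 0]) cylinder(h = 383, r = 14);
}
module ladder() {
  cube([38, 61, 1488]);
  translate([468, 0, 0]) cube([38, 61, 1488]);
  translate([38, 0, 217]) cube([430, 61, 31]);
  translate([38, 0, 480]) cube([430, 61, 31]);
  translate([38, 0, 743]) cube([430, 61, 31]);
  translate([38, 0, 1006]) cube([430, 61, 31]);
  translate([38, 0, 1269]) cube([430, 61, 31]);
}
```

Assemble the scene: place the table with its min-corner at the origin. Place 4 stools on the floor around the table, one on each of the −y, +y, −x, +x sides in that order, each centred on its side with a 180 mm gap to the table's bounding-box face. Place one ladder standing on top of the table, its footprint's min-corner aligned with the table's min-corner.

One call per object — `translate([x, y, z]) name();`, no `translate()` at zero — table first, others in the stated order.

table();
translate([304, -507, 0]) stool();
translate([304, 697, 0]) stool();
translate([-494, 95, 0]) stool();
translate([1102, 95, 0]) stool();
translate([0, 0, 692]) ladder();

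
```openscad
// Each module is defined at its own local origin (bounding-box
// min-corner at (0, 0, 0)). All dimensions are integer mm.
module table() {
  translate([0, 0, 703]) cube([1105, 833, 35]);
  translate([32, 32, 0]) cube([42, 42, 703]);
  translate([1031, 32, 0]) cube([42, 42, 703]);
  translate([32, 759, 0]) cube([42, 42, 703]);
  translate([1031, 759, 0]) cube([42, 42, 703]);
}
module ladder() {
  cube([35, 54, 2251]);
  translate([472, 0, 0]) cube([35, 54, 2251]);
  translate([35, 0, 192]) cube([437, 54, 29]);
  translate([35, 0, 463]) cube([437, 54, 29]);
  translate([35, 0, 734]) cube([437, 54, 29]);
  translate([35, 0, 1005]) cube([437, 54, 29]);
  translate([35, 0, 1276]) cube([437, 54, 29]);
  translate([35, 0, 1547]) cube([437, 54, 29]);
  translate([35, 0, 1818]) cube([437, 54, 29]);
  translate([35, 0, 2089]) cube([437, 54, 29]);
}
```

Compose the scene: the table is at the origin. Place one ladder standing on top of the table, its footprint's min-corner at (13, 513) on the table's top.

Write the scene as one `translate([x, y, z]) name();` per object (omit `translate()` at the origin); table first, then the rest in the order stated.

table();
translate([13, 513, 738]) ladder();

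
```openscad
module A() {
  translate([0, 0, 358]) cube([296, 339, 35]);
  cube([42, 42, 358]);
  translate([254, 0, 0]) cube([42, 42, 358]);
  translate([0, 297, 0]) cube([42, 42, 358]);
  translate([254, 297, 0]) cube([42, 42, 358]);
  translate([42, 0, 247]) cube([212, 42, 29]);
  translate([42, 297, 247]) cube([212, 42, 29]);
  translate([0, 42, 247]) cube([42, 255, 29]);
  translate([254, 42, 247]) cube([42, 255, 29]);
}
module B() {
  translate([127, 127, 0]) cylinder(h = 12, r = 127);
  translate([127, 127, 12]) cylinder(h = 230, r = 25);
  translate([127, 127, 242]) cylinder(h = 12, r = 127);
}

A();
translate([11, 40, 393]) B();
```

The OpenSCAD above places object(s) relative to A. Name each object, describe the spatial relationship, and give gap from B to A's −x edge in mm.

A is a stool. B is a spool. The spool is on top of the stool. The gap from the spool to the stool's −x edge is 11 mm.

The spool's min-x is at 11; the stool's min-x is 0; gap = 11 mm.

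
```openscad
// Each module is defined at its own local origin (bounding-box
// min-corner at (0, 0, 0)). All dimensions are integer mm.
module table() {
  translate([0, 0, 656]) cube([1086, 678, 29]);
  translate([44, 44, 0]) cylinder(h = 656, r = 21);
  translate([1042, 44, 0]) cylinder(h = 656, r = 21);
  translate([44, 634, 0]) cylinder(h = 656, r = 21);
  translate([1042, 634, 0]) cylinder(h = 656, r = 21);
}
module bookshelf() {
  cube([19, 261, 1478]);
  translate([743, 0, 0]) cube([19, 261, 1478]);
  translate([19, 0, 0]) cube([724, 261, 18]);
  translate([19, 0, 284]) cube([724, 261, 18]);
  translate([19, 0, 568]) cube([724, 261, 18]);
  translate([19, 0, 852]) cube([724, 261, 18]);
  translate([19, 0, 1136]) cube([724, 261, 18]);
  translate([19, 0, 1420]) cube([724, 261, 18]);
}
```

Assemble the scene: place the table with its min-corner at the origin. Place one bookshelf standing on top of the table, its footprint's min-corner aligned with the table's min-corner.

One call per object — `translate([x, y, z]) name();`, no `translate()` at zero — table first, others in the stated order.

table();
translate([0, 0, 685]) bookshelf();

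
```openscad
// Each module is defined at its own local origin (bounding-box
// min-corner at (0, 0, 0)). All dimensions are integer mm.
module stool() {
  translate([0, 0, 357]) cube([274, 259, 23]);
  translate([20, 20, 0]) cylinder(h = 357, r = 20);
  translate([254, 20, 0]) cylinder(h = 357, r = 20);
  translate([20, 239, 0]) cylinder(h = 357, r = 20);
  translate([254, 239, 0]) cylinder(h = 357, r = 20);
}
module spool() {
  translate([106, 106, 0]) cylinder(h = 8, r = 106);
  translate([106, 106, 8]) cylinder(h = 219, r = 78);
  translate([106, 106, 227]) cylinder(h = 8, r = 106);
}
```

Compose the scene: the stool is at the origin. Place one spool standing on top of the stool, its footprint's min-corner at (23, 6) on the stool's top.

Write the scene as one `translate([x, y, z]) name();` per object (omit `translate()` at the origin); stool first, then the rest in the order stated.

stool();
translate([23, 6, 380]) spool();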